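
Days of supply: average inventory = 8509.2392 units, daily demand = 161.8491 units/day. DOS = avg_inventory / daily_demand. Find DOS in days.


DOS = 8509.2392 / 161.8491 = 52.5751

52.5751 days


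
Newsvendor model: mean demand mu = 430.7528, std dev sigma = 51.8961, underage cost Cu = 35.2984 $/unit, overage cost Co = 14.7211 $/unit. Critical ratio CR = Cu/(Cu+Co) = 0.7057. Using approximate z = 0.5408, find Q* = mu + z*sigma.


CR = Cu/(Cu+Co) = 35.2984/(35.2984+14.7211) = 0.7057
z = 0.5408
Q* = 430.7528 + 0.5408 * 51.8961 = 458.8182

458.8182 units


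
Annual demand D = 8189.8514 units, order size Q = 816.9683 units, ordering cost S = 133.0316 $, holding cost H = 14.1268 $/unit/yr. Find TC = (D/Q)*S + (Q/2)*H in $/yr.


Ordering cost = D*S/Q = 1333.6001
Holding cost = Q*H/2 = 5770.5739
TC = 1333.6001 + 5770.5739 = 7104.1740

7104.1740 $/yr


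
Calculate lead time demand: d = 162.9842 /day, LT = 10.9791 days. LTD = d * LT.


LTD = 162.9842 * 10.9791 = 1789.4198

1789.4198 units


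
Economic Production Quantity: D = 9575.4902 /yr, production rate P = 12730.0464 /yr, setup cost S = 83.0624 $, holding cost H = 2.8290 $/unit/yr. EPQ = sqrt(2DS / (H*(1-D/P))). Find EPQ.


1 - D/P = 1 - 0.7522 = 0.2478
H*(1-D/P) = 0.7010
2DS = 1590726.3944
EPQ = sqrt(2269103.2478) = 1506.3543

1506.3543 units


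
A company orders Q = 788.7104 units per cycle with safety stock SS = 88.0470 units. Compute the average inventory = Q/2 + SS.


Q/2 = 394.3552
Avg = 394.3552 + 88.0470 = 482.4022

482.4022 units


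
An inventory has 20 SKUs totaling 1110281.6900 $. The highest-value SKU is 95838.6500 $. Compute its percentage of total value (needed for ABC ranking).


Top item = 95838.6500
Total = 1110281.6900
Percentage = 95838.6500 / 1110281.6900 * 100 = 8.6319

8.6319%


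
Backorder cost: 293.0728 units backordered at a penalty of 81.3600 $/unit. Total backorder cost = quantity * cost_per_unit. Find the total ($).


Total = 293.0728 * 81.3600 = 23844.4030

23844.4030 $


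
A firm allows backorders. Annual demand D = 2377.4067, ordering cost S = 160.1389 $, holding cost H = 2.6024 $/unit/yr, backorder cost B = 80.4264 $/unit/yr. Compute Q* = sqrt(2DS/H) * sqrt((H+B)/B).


sqrt(2DS/H) = 540.9139
sqrt((H+B)/B) = 1.0160
Q* = 540.9139 * 1.0160 = 549.5955

549.5955 units


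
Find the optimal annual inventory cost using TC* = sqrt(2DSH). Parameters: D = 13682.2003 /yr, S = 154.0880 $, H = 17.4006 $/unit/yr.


2*D*S*H = 73370078.1334
TC* = sqrt(73370078.1334) = 8565.6336

8565.6336 $/yr


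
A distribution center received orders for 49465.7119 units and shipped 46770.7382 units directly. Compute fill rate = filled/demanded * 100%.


FR = 46770.7382 / 49465.7119 * 100 = 94.5518

94.5518%


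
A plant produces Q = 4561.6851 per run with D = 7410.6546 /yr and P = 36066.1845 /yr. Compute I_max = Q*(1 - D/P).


D/P = 0.2055
1 - D/P = 0.7945
I_max = 4561.6851 * 0.7945 = 3624.3785

3624.3785 units


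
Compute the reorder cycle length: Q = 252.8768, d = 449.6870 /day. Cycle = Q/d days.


Cycle = 252.8768 / 449.6870 = 0.5623

0.5623 days


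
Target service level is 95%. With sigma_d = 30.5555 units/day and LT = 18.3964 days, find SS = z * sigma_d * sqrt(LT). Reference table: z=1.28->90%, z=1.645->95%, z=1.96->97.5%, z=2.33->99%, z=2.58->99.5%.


From the table, SL = 95% corresponds to z = 1.645
sqrt(LT) = sqrt(18.3964) = 4.2891
SS = 1.645 * 30.5555 * 4.2891 = 215.5866

215.5866 units


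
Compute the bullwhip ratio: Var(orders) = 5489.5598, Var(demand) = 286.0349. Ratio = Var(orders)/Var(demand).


BW = 5489.5598 / 286.0349 = 19.1919

19.1919


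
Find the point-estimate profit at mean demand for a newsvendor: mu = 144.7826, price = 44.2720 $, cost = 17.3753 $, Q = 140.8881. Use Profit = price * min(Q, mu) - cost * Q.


Sales at mu = min(140.8881, 144.7826) = 140.8881
Revenue = 44.2720 * 140.8881 = 6237.3980
Total cost = 17.3753 * 140.8881 = 2447.9730
Profit = 6237.3980 - 2447.9730 = 3789.4250

3789.4250 $


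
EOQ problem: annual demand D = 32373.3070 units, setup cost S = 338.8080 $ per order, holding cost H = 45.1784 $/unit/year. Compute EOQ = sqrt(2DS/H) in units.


2*D*S = 2 * 32373.3070 * 338.8080 = 21936670.7961
2*D*S/H = 485556.6110
EOQ = sqrt(485556.6110) = 696.8189

696.8189 units


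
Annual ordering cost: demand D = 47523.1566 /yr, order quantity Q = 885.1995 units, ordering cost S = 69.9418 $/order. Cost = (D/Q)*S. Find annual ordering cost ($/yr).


Number of orders = D/Q = 53.6864
Cost = 53.6864 * 69.9418 = 3754.9220

3754.9220 $/yr


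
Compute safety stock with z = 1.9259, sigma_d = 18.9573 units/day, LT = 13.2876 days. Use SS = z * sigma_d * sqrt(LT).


sqrt(LT) = sqrt(13.2876) = 3.6452
SS = 1.9259 * 18.9573 * 3.6452 = 133.0863

133.0863 units


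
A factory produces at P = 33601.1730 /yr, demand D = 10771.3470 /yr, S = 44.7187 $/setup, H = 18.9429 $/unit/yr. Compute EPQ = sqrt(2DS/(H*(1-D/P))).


1 - D/P = 1 - 0.3206 = 0.6794
H*(1-D/P) = 12.8705
2DS = 963361.2702
EPQ = sqrt(74850.4737) = 273.5881

273.5881 units


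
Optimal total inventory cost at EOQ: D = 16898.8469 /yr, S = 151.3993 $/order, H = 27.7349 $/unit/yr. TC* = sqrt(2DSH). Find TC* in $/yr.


2*D*S*H = 141918018.4240
TC* = sqrt(141918018.4240) = 11912.9349

11912.9349 $/yr


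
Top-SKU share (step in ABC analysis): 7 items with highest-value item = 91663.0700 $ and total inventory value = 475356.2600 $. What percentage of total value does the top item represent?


Top item = 91663.0700
Total = 475356.2600
Percentage = 91663.0700 / 475356.2600 * 100 = 19.2830

19.2830%


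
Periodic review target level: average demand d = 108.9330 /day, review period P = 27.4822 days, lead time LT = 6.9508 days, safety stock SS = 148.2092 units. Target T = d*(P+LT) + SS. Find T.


P + LT = 34.4330
d*(P+LT) = 108.9330 * 34.4330 = 3750.8900
T = 3750.8900 + 148.2092 = 3899.0992

3899.0992 units


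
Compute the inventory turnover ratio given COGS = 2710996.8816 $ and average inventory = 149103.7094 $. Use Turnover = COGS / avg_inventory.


Turnover = 2710996.8816 / 149103.7094 = 18.1820

18.1820


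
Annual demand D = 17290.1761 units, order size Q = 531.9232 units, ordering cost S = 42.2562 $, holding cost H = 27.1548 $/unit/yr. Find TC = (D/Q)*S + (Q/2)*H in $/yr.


Ordering cost = D*S/Q = 1373.5388
Holding cost = Q*H/2 = 7222.1341
TC = 1373.5388 + 7222.1341 = 8595.6728

8595.6728 $/yr


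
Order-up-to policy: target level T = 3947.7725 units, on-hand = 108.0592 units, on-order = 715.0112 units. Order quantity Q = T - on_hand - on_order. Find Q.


Inventory position = OH + OO = 108.0592 + 715.0112 = 823.0704
Q = 3947.7725 - 823.0704 = 3124.7021

3124.7021 units


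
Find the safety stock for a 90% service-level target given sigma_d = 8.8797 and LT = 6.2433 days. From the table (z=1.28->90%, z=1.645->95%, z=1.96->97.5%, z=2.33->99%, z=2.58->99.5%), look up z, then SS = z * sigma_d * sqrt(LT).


From the table, SL = 90% corresponds to z = 1.28
sqrt(LT) = sqrt(6.2433) = 2.4987
SS = 1.28 * 8.8797 * 2.4987 = 28.3998

28.3998 units


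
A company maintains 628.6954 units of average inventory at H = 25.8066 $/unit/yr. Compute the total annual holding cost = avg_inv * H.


Cost = 628.6954 * 25.8066 = 16224.4907

16224.4907 $/yr


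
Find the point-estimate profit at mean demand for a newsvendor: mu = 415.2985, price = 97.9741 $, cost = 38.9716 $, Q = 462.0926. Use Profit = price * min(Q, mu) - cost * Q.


Sales at mu = min(462.0926, 415.2985) = 415.2985
Revenue = 97.9741 * 415.2985 = 40688.4968
Total cost = 38.9716 * 462.0926 = 18008.4880
Profit = 40688.4968 - 18008.4880 = 22680.0088

22680.0088 $


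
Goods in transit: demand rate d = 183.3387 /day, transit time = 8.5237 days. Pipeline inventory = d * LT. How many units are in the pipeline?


Pipeline = 183.3387 * 8.5237 = 1562.7241

1562.7241 units


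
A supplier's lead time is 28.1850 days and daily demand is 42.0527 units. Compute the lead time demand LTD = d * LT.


LTD = 42.0527 * 28.1850 = 1185.2553

1185.2553 units


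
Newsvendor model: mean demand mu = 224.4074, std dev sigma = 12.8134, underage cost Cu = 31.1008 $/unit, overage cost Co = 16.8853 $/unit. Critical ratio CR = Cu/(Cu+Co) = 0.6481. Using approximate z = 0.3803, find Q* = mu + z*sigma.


CR = Cu/(Cu+Co) = 31.1008/(31.1008+16.8853) = 0.6481
z = 0.3803
Q* = 224.4074 + 0.3803 * 12.8134 = 229.2803

229.2803 units


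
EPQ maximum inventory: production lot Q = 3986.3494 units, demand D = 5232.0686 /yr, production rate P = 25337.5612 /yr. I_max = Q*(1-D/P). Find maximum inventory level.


D/P = 0.2065
1 - D/P = 0.7935
I_max = 3986.3494 * 0.7935 = 3163.1899

3163.1899 units


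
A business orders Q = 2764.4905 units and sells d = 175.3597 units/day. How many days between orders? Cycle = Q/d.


Cycle = 2764.4905 / 175.3597 = 15.7647

15.7647 days


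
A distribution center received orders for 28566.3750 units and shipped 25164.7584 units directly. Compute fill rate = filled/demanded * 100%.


FR = 25164.7584 / 28566.3750 * 100 = 88.0922

88.0922%


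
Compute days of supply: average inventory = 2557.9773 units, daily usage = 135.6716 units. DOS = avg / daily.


DOS = 2557.9773 / 135.6716 = 18.8542

18.8542 days


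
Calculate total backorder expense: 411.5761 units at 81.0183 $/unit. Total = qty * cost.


Total = 411.5761 * 81.0183 = 33345.1959

33345.1959 $


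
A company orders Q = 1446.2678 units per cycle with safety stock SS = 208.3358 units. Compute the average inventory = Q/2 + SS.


Q/2 = 723.1339
Avg = 723.1339 + 208.3358 = 931.4697

931.4697 units


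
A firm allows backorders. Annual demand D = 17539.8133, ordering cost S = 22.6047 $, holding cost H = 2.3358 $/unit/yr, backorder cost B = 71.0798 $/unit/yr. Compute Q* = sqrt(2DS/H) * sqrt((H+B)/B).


sqrt(2DS/H) = 582.6517
sqrt((H+B)/B) = 1.0163
Q* = 582.6517 * 1.0163 = 592.1478

592.1478 units


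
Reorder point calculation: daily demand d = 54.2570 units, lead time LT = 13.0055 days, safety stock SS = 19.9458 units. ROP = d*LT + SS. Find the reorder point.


d*LT = 54.2570 * 13.0055 = 705.6394
ROP = 705.6394 + 19.9458 = 725.5852

725.5852 units


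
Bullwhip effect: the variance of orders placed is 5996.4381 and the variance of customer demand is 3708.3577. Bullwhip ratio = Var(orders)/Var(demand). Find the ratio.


BW = 5996.4381 / 3708.3577 = 1.6170

1.6170


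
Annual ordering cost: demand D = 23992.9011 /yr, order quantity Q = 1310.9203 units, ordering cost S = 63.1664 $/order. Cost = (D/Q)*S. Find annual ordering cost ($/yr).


Number of orders = D/Q = 18.3023
Cost = 18.3023 * 63.1664 = 1156.0925

1156.0925 $/yr


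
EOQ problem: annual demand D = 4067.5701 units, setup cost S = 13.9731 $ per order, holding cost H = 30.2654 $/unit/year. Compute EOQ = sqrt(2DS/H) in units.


2*D*S = 2 * 4067.5701 * 13.9731 = 113673.1275
2*D*S/H = 3755.8773
EOQ = sqrt(3755.8773) = 61.2852

61.2852 units


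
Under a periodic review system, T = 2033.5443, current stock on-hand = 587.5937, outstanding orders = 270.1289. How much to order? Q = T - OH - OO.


Inventory position = OH + OO = 587.5937 + 270.1289 = 857.7226
Q = 2033.5443 - 857.7226 = 1175.8217

1175.8217 units


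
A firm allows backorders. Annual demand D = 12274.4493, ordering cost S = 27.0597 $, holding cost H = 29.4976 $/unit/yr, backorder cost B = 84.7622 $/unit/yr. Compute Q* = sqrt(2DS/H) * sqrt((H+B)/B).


sqrt(2DS/H) = 150.0666
sqrt((H+B)/B) = 1.1610
Q* = 150.0666 * 1.1610 = 174.2327

174.2327 units


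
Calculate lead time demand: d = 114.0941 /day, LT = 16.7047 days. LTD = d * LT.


LTD = 114.0941 * 16.7047 = 1905.9077

1905.9077 units


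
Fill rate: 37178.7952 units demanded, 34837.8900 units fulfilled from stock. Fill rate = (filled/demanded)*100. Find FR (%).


FR = 34837.8900 / 37178.7952 * 100 = 93.7037

93.7037%


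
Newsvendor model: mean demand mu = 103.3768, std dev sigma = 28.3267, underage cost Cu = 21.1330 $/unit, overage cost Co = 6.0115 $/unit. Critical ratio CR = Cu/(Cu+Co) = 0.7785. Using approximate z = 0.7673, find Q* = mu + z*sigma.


CR = Cu/(Cu+Co) = 21.1330/(21.1330+6.0115) = 0.7785
z = 0.7673
Q* = 103.3768 + 0.7673 * 28.3267 = 125.1119

125.1119 units


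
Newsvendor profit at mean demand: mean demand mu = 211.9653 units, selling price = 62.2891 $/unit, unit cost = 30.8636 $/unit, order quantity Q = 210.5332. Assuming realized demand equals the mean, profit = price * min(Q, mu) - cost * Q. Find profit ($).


Sales at mu = min(210.5332, 211.9653) = 210.5332
Revenue = 62.2891 * 210.5332 = 13113.9235
Total cost = 30.8636 * 210.5332 = 6497.8125
Profit = 13113.9235 - 6497.8125 = 6616.1111

6616.1111 $


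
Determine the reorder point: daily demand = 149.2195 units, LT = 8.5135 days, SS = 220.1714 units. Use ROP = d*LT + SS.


d*LT = 149.2195 * 8.5135 = 1270.3802
ROP = 1270.3802 + 220.1714 = 1490.5516

1490.5516 units


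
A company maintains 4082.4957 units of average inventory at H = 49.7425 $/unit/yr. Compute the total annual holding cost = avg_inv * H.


Cost = 4082.4957 * 49.7425 = 203073.5424

203073.5424 $/yr


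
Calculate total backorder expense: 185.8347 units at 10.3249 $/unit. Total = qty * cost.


Total = 185.8347 * 10.3249 = 1918.7247

1918.7247 $


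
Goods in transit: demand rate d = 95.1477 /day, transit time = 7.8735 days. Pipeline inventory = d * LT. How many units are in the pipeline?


Pipeline = 95.1477 * 7.8735 = 749.1454

749.1454 units


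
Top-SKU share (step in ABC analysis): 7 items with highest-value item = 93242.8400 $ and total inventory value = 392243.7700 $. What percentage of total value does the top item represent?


Top item = 93242.8400
Total = 392243.7700
Percentage = 93242.8400 / 392243.7700 * 100 = 23.7717

23.7717%


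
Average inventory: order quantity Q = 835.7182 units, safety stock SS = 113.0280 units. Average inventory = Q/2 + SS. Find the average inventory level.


Q/2 = 417.8591
Avg = 417.8591 + 113.0280 = 530.8871

530.8871 units


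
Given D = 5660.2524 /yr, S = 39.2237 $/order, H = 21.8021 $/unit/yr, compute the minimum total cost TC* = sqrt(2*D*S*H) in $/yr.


2*D*S*H = 9680831.9013
TC* = sqrt(9680831.9013) = 3111.4035

3111.4035 $/yr


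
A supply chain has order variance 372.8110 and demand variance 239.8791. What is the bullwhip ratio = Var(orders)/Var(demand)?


BW = 372.8110 / 239.8791 = 1.5542

1.5542


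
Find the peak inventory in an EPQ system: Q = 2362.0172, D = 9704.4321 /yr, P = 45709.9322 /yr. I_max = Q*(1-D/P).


D/P = 0.2123
1 - D/P = 0.7877
I_max = 2362.0172 * 0.7877 = 1860.5499

1860.5499 units


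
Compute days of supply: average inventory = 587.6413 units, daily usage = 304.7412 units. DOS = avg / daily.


DOS = 587.6413 / 304.7412 = 1.9283

1.9283 days


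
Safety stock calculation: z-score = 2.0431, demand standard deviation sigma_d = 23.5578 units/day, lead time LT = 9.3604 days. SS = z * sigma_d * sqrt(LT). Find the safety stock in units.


sqrt(LT) = sqrt(9.3604) = 3.0595
SS = 2.0431 * 23.5578 * 3.0595 = 147.2555

147.2555 units


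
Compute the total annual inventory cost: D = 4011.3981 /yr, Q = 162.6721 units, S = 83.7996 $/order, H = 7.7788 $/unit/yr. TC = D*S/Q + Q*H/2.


Ordering cost = D*S/Q = 2066.4487
Holding cost = Q*H/2 = 632.6969
TC = 2066.4487 + 632.6969 = 2699.1456

2699.1456 $/yr


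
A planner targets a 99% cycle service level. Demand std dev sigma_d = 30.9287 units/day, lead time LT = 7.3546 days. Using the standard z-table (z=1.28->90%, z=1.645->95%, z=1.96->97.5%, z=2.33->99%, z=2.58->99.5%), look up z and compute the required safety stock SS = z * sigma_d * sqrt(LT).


From the table, SL = 99% corresponds to z = 2.33
sqrt(LT) = sqrt(7.3546) = 2.7119
SS = 2.33 * 30.9287 * 2.7119 = 195.4326

195.4326 units


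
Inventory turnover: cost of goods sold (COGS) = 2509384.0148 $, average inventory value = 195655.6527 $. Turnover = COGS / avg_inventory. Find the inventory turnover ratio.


Turnover = 2509384.0148 / 195655.6527 = 12.8255

12.8255


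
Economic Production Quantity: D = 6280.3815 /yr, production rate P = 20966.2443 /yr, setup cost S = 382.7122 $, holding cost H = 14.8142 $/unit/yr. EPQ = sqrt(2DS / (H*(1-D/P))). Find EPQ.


1 - D/P = 1 - 0.2995 = 0.7005
H*(1-D/P) = 10.3766
2DS = 4807157.2414
EPQ = sqrt(463266.9304) = 680.6372

680.6372 units


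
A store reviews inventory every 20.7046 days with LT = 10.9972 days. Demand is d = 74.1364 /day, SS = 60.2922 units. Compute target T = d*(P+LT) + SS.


P + LT = 31.7018
d*(P+LT) = 74.1364 * 31.7018 = 2350.2573
T = 2350.2573 + 60.2922 = 2410.5495

2410.5495 units


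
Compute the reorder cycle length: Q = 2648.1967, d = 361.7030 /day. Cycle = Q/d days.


Cycle = 2648.1967 / 361.7030 = 7.3215

7.3215 days


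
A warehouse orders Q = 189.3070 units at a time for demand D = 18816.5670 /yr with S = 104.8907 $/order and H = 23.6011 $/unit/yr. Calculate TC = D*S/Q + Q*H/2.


Ordering cost = D*S/Q = 10425.8315
Holding cost = Q*H/2 = 2233.9267
TC = 10425.8315 + 2233.9267 = 12659.7582

12659.7582 $/yr


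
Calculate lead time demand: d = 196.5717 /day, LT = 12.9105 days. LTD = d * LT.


LTD = 196.5717 * 12.9105 = 2537.8389

2537.8389 units


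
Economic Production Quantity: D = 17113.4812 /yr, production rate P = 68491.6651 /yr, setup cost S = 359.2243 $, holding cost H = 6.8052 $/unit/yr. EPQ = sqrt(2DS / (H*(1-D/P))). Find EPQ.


1 - D/P = 1 - 0.2499 = 0.7501
H*(1-D/P) = 5.1048
2DS = 12295156.6093
EPQ = sqrt(2408530.4826) = 1551.9441

1551.9441 units


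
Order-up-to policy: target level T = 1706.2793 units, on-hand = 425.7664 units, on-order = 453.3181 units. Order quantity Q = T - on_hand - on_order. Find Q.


Inventory position = OH + OO = 425.7664 + 453.3181 = 879.0845
Q = 1706.2793 - 879.0845 = 827.1948

827.1948 units


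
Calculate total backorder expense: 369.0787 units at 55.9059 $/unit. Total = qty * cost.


Total = 369.0787 * 55.9059 = 20633.6769

20633.6769 $


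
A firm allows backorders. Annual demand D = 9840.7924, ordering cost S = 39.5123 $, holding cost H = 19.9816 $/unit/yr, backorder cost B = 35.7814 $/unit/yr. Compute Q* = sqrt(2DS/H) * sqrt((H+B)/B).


sqrt(2DS/H) = 197.2791
sqrt((H+B)/B) = 1.2484
Q* = 197.2791 * 1.2484 = 246.2779

246.2779 units


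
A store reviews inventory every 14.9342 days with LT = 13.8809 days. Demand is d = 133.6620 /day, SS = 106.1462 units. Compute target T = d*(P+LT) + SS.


P + LT = 28.8151
d*(P+LT) = 133.6620 * 28.8151 = 3851.4839
T = 3851.4839 + 106.1462 = 3957.6301

3957.6301 units


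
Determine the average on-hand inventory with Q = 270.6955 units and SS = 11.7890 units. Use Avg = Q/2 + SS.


Q/2 = 135.3477
Avg = 135.3477 + 11.7890 = 147.1367

147.1367 units


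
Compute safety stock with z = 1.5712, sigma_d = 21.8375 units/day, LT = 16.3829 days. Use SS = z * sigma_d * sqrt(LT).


sqrt(LT) = sqrt(16.3829) = 4.0476
SS = 1.5712 * 21.8375 * 4.0476 = 138.8768

138.8768 units


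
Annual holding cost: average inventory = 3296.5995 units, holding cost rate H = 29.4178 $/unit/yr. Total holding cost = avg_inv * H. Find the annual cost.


Cost = 3296.5995 * 29.4178 = 96978.7048

96978.7048 $/yr


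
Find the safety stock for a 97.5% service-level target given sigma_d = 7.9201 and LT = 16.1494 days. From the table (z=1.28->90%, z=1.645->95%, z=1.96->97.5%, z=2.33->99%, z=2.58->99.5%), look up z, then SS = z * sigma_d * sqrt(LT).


From the table, SL = 97.5% corresponds to z = 1.96
sqrt(LT) = sqrt(16.1494) = 4.0186
SS = 1.96 * 7.9201 * 4.0186 = 62.3828

62.3828 units


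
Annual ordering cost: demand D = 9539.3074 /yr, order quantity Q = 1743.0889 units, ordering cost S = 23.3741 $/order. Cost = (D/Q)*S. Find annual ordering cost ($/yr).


Number of orders = D/Q = 5.4726
Cost = 5.4726 * 23.3741 = 127.9182

127.9182 $/yr


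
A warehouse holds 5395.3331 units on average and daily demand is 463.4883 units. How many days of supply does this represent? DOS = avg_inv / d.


DOS = 5395.3331 / 463.4883 = 11.6407

11.6407 days


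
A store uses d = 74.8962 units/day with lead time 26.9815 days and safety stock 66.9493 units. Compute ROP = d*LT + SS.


d*LT = 74.8962 * 26.9815 = 2020.8118
ROP = 2020.8118 + 66.9493 = 2087.7611

2087.7611 units


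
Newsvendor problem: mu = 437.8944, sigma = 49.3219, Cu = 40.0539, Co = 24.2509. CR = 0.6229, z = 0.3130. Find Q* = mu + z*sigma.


CR = Cu/(Cu+Co) = 40.0539/(40.0539+24.2509) = 0.6229
z = 0.3130
Q* = 437.8944 + 0.3130 * 49.3219 = 453.3322

453.3322 units


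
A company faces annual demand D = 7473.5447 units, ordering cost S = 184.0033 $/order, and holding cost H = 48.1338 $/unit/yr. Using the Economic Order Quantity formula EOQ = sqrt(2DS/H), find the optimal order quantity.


2*D*S = 2 * 7473.5447 * 184.0033 = 2750313.7750
2*D*S/H = 57138.9289
EOQ = sqrt(57138.9289) = 239.0375

239.0375 units


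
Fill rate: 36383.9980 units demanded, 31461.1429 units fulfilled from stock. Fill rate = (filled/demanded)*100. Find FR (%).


FR = 31461.1429 / 36383.9980 * 100 = 86.4697

86.4697%


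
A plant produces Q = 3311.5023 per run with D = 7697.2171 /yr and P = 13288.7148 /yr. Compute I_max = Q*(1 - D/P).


D/P = 0.5792
1 - D/P = 0.4208
I_max = 3311.5023 * 0.4208 = 1393.3821

1393.3821 units


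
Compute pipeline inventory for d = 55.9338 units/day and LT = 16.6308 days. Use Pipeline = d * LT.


Pipeline = 55.9338 * 16.6308 = 930.2238

930.2238 units


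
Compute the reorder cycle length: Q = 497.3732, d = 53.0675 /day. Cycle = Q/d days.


Cycle = 497.3732 / 53.0675 = 9.3725

9.3725 days


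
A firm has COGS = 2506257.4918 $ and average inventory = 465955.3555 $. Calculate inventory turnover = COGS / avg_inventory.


Turnover = 2506257.4918 / 465955.3555 = 5.3788

5.3788


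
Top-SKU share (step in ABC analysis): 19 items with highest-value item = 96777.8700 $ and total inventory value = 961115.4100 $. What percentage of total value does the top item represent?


Top item = 96777.8700
Total = 961115.4100
Percentage = 96777.8700 / 961115.4100 * 100 = 10.0693

10.0693%


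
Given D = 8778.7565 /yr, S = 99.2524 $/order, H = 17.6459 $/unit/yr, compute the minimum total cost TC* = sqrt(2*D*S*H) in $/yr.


2*D*S*H = 30750191.8392
TC* = sqrt(30750191.8392) = 5545.2856

5545.2856 $/yr


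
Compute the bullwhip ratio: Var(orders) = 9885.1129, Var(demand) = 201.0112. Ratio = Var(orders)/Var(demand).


BW = 9885.1129 / 201.0112 = 49.1769

49.1769


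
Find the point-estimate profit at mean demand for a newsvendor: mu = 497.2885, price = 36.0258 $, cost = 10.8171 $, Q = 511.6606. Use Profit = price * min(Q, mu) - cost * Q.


Sales at mu = min(511.6606, 497.2885) = 497.2885
Revenue = 36.0258 * 497.2885 = 17915.2160
Total cost = 10.8171 * 511.6606 = 5534.6839
Profit = 17915.2160 - 5534.6839 = 12380.5322

12380.5322 $


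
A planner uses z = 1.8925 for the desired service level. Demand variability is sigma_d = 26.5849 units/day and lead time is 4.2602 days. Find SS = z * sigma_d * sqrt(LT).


sqrt(LT) = sqrt(4.2602) = 2.0640
SS = 1.8925 * 26.5849 * 2.0640 = 103.8451

103.8451 units


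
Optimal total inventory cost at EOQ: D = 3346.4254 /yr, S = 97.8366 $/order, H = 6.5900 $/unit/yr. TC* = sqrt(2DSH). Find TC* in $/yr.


2*D*S*H = 4315170.0018
TC* = sqrt(4315170.0018) = 2077.2987

2077.2987 $/yr


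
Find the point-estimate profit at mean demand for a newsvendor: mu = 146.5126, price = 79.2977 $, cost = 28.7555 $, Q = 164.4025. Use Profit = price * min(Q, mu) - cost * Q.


Sales at mu = min(164.4025, 146.5126) = 146.5126
Revenue = 79.2977 * 146.5126 = 11618.1122
Total cost = 28.7555 * 164.4025 = 4727.4761
Profit = 11618.1122 - 4727.4761 = 6890.6361

6890.6361 $


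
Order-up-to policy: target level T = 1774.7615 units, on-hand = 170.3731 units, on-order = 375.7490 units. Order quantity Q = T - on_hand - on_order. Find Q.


Inventory position = OH + OO = 170.3731 + 375.7490 = 546.1221
Q = 1774.7615 - 546.1221 = 1228.6394

1228.6394 units


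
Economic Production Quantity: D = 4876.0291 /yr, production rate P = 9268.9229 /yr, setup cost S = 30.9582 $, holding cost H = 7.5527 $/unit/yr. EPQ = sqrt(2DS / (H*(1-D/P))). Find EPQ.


1 - D/P = 1 - 0.5261 = 0.4739
H*(1-D/P) = 3.5795
2DS = 301906.1682
EPQ = sqrt(84342.8588) = 290.4184

290.4184 units


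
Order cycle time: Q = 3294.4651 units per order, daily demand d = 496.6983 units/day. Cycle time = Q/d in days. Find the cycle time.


Cycle = 3294.4651 / 496.6983 = 6.6327

6.6327 days


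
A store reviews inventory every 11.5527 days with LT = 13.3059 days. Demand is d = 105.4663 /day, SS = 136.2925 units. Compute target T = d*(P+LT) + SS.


P + LT = 24.8586
d*(P+LT) = 105.4663 * 24.8586 = 2621.7446
T = 2621.7446 + 136.2925 = 2758.0371

2758.0371 units


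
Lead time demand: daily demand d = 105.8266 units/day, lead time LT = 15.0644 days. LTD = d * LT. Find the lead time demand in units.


LTD = 105.8266 * 15.0644 = 1594.2142

1594.2142 units


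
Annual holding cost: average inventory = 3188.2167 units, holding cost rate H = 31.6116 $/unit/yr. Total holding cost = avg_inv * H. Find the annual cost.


Cost = 3188.2167 * 31.6116 = 100784.6310

100784.6310 $/yr


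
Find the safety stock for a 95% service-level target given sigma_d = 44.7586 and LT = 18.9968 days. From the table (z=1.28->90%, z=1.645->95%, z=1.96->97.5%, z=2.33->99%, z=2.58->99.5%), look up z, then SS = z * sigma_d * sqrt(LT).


From the table, SL = 95% corresponds to z = 1.645
sqrt(LT) = sqrt(18.9968) = 4.3585
SS = 1.645 * 44.7586 * 4.3585 = 320.9095

320.9095 units


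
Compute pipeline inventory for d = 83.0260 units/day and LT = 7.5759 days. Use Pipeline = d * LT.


Pipeline = 83.0260 * 7.5759 = 628.9967

628.9967 units


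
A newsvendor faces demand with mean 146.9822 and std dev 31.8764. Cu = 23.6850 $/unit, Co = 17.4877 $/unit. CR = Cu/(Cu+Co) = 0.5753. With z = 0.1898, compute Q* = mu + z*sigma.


CR = Cu/(Cu+Co) = 23.6850/(23.6850+17.4877) = 0.5753
z = 0.1898
Q* = 146.9822 + 0.1898 * 31.8764 = 153.0323

153.0323 units


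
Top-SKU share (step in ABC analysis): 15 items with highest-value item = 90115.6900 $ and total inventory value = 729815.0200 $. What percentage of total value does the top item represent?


Top item = 90115.6900
Total = 729815.0200
Percentage = 90115.6900 / 729815.0200 * 100 = 12.3477

12.3477%


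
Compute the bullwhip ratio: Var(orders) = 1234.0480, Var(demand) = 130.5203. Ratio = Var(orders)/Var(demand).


BW = 1234.0480 / 130.5203 = 9.4548

9.4548


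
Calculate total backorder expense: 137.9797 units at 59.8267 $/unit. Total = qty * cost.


Total = 137.9797 * 59.8267 = 8254.8701

8254.8701 $


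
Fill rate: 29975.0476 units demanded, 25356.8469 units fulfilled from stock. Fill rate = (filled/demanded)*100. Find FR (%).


FR = 25356.8469 / 29975.0476 * 100 = 84.5932

84.5932%


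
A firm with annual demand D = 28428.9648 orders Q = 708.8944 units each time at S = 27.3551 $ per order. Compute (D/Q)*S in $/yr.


Number of orders = D/Q = 40.1032
Cost = 40.1032 * 27.3551 = 1097.0282

1097.0282 $/yr


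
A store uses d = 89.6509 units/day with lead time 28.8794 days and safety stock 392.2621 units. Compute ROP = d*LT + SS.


d*LT = 89.6509 * 28.8794 = 2589.0642
ROP = 2589.0642 + 392.2621 = 2981.3263

2981.3263 units


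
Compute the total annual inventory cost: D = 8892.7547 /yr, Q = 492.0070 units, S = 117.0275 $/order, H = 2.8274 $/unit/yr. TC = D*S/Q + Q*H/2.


Ordering cost = D*S/Q = 2115.2074
Holding cost = Q*H/2 = 695.5503
TC = 2115.2074 + 695.5503 = 2810.7577

2810.7577 $/yr


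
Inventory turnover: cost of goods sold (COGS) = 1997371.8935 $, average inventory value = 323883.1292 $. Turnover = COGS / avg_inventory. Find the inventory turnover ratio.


Turnover = 1997371.8935 / 323883.1292 = 6.1670

6.1670


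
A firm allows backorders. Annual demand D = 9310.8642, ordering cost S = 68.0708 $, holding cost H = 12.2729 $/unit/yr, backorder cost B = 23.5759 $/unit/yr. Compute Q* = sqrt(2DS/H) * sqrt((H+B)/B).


sqrt(2DS/H) = 321.3785
sqrt((H+B)/B) = 1.2331
Q* = 321.3785 * 1.2331 = 396.2963

396.2963 units


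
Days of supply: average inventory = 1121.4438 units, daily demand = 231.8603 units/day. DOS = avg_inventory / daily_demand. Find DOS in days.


DOS = 1121.4438 / 231.8603 = 4.8367

4.8367 days


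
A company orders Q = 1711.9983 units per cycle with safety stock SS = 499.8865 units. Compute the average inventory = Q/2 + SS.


Q/2 = 855.9991
Avg = 855.9991 + 499.8865 = 1355.8856

1355.8856 units


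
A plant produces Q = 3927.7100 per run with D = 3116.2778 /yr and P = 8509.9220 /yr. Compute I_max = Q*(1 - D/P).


D/P = 0.3662
1 - D/P = 0.6338
I_max = 3927.7100 * 0.6338 = 2489.4083

2489.4083 units


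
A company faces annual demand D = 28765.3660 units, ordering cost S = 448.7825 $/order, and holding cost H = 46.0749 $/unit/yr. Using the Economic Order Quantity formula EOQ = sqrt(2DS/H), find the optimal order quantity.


2*D*S = 2 * 28765.3660 * 448.7825 = 25818785.7338
2*D*S/H = 560365.5295
EOQ = sqrt(560365.5295) = 748.5757

748.5757 units


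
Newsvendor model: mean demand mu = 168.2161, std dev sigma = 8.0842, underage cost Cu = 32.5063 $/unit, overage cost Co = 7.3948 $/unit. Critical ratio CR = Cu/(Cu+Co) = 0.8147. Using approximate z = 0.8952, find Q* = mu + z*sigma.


CR = Cu/(Cu+Co) = 32.5063/(32.5063+7.3948) = 0.8147
z = 0.8952
Q* = 168.2161 + 0.8952 * 8.0842 = 175.4531

175.4531 units


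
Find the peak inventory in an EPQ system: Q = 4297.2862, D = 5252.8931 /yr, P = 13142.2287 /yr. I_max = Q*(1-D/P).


D/P = 0.3997
1 - D/P = 0.6003
I_max = 4297.2862 * 0.6003 = 2579.6791

2579.6791 units


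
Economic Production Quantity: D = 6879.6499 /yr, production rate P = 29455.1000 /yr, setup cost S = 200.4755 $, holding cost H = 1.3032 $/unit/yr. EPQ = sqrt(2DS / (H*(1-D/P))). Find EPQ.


1 - D/P = 1 - 0.2336 = 0.7664
H*(1-D/P) = 0.9988
2DS = 2758402.5071
EPQ = sqrt(2761662.8079) = 1661.8251

1661.8251 units


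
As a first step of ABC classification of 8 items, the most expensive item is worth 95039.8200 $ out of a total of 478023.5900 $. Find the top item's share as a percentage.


Top item = 95039.8200
Total = 478023.5900
Percentage = 95039.8200 / 478023.5900 * 100 = 19.8818

19.8818%


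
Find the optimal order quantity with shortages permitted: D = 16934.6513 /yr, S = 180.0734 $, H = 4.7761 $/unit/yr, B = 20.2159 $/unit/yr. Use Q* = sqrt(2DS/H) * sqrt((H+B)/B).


sqrt(2DS/H) = 1130.0332
sqrt((H+B)/B) = 1.1119
Q* = 1130.0332 * 1.1119 = 1256.4499

1256.4499 units


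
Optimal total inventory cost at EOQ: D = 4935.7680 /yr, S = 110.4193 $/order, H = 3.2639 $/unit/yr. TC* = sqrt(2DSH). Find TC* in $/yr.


2*D*S*H = 3557677.4214
TC* = sqrt(3557677.4214) = 1886.1806

1886.1806 $/yr


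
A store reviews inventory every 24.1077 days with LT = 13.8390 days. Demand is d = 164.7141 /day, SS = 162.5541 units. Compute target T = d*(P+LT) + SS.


P + LT = 37.9467
d*(P+LT) = 164.7141 * 37.9467 = 6250.3565
T = 6250.3565 + 162.5541 = 6412.9106

6412.9106 units


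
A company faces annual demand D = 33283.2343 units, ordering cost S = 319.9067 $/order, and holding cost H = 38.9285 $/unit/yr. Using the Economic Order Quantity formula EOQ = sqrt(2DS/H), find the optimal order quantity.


2*D*S = 2 * 33283.2343 * 319.9067 = 21295059.3005
2*D*S/H = 547030.0500
EOQ = sqrt(547030.0500) = 739.6148

739.6148 units


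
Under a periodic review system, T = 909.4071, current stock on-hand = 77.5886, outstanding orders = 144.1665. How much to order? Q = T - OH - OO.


Inventory position = OH + OO = 77.5886 + 144.1665 = 221.7551
Q = 909.4071 - 221.7551 = 687.6520

687.6520 units


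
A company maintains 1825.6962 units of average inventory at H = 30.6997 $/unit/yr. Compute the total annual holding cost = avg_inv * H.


Cost = 1825.6962 * 30.6997 = 56048.3256

56048.3256 $/yr


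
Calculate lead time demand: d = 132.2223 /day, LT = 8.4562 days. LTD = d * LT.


LTD = 132.2223 * 8.4562 = 1118.0982

1118.0982 units


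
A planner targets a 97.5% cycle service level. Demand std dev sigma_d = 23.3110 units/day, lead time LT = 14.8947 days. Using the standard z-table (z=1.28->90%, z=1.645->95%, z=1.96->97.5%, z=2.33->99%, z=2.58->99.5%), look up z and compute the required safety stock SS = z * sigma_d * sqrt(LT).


From the table, SL = 97.5% corresponds to z = 1.96
sqrt(LT) = sqrt(14.8947) = 3.8594
SS = 1.96 * 23.3110 * 3.8594 = 176.3327

176.3327 units


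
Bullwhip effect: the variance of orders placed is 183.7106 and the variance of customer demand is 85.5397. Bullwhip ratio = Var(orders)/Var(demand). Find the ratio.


BW = 183.7106 / 85.5397 = 2.1477

2.1477


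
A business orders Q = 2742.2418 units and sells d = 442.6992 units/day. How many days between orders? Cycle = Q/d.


Cycle = 2742.2418 / 442.6992 = 6.1944

6.1944 days


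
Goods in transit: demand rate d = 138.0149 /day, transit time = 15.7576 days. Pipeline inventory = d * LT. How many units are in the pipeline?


Pipeline = 138.0149 * 15.7576 = 2174.7836

2174.7836 units


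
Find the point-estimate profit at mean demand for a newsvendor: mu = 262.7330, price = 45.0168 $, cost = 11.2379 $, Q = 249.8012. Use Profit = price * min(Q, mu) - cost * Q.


Sales at mu = min(249.8012, 262.7330) = 249.8012
Revenue = 45.0168 * 249.8012 = 11245.2507
Total cost = 11.2379 * 249.8012 = 2807.2409
Profit = 11245.2507 - 2807.2409 = 8438.0098

8438.0098 $


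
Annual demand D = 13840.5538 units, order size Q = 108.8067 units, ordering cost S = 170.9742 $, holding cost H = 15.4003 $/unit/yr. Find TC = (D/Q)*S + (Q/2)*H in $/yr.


Ordering cost = D*S/Q = 21748.4550
Holding cost = Q*H/2 = 837.8279
TC = 21748.4550 + 837.8279 = 22586.2829

22586.2829 $/yr


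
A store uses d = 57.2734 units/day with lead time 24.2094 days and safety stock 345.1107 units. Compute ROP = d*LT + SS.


d*LT = 57.2734 * 24.2094 = 1386.5546
ROP = 1386.5546 + 345.1107 = 1731.6653

1731.6653 units


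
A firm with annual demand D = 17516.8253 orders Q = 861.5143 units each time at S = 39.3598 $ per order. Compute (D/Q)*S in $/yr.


Number of orders = D/Q = 20.3326
Cost = 20.3326 * 39.3598 = 800.2871

800.2871 $/yr


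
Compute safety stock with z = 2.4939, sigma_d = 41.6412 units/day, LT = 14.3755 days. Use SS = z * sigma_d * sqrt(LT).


sqrt(LT) = sqrt(14.3755) = 3.7915
SS = 2.4939 * 41.6412 * 3.7915 = 393.7438

393.7438 units


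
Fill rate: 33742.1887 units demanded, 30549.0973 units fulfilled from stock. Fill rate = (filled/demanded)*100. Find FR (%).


FR = 30549.0973 / 33742.1887 * 100 = 90.5368

90.5368%


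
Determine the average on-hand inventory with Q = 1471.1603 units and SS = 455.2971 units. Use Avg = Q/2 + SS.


Q/2 = 735.5802
Avg = 735.5802 + 455.2971 = 1190.8773

1190.8773 units


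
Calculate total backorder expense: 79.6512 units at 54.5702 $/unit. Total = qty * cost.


Total = 79.6512 * 54.5702 = 4346.5819

4346.5819 $


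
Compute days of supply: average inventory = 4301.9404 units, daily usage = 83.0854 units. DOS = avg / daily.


DOS = 4301.9404 / 83.0854 = 51.7773

51.7773 days


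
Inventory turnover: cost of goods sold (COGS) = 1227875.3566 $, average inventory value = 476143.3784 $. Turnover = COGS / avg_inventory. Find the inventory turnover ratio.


Turnover = 1227875.3566 / 476143.3784 = 2.5788

2.5788


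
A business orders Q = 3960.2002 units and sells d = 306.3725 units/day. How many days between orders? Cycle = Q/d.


Cycle = 3960.2002 / 306.3725 = 12.9261

12.9261 days


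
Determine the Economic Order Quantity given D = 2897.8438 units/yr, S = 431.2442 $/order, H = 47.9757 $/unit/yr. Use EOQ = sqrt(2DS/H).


2*D*S = 2 * 2897.8438 * 431.2442 = 2499356.6625
2*D*S/H = 52096.3042
EOQ = sqrt(52096.3042) = 228.2461

228.2461 units


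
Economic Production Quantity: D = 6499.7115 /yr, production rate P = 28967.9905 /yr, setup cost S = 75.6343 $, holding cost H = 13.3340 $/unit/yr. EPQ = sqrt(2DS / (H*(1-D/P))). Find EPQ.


1 - D/P = 1 - 0.2244 = 0.7756
H*(1-D/P) = 10.3422
2DS = 983202.2590
EPQ = sqrt(95067.2603) = 308.3298

308.3298 units


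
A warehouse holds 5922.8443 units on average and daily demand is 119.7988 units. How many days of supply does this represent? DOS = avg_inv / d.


DOS = 5922.8443 / 119.7988 = 49.4399

49.4399 days


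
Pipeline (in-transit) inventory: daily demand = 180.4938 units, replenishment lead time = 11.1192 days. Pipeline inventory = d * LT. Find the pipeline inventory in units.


Pipeline = 180.4938 * 11.1192 = 2006.9467

2006.9467 units


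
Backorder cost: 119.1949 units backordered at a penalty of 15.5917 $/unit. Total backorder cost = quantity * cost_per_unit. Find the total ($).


Total = 119.1949 * 15.5917 = 1858.4511

1858.4511 $


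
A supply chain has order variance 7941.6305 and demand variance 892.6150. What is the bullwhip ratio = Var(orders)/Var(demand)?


BW = 7941.6305 / 892.6150 = 8.8970

8.8970


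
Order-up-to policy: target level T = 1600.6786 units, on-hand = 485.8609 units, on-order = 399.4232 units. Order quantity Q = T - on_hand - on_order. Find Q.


Inventory position = OH + OO = 485.8609 + 399.4232 = 885.2841
Q = 1600.6786 - 885.2841 = 715.3945

715.3945 units


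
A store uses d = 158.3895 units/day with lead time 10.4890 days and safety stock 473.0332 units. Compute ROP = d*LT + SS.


d*LT = 158.3895 * 10.4890 = 1661.3475
ROP = 1661.3475 + 473.0332 = 2134.3807

2134.3807 units


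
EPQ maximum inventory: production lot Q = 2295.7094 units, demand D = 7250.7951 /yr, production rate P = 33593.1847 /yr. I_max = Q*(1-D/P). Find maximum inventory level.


D/P = 0.2158
1 - D/P = 0.7842
I_max = 2295.7094 * 0.7842 = 1800.2006

1800.2006 units


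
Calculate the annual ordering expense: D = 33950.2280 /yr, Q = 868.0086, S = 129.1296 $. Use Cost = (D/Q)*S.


Number of orders = D/Q = 39.1128
Cost = 39.1128 * 129.1296 = 5050.6174

5050.6174 $/yr


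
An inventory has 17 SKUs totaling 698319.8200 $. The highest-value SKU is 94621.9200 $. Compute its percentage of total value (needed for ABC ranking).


Top item = 94621.9200
Total = 698319.8200
Percentage = 94621.9200 / 698319.8200 * 100 = 13.5499

13.5499%


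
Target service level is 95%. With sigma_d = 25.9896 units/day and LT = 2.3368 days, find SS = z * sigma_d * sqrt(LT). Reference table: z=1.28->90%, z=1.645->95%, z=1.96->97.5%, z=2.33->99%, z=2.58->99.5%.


From the table, SL = 95% corresponds to z = 1.645
sqrt(LT) = sqrt(2.3368) = 1.5287
SS = 1.645 * 25.9896 * 1.5287 = 65.3546

65.3546 units


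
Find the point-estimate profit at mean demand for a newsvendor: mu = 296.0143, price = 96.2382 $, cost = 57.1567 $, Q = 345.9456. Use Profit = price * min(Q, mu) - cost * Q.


Sales at mu = min(345.9456, 296.0143) = 296.0143
Revenue = 96.2382 * 296.0143 = 28487.8834
Total cost = 57.1567 * 345.9456 = 19773.1089
Profit = 28487.8834 - 19773.1089 = 8714.7745

8714.7745 $


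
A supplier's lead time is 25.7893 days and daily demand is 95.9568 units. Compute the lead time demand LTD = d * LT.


LTD = 95.9568 * 25.7893 = 2474.6587

2474.6587 units


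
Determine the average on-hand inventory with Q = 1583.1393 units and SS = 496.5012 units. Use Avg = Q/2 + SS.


Q/2 = 791.5697
Avg = 791.5697 + 496.5012 = 1288.0709

1288.0709 units


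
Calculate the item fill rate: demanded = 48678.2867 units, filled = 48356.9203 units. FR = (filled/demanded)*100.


FR = 48356.9203 / 48678.2867 * 100 = 99.3398

99.3398%
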